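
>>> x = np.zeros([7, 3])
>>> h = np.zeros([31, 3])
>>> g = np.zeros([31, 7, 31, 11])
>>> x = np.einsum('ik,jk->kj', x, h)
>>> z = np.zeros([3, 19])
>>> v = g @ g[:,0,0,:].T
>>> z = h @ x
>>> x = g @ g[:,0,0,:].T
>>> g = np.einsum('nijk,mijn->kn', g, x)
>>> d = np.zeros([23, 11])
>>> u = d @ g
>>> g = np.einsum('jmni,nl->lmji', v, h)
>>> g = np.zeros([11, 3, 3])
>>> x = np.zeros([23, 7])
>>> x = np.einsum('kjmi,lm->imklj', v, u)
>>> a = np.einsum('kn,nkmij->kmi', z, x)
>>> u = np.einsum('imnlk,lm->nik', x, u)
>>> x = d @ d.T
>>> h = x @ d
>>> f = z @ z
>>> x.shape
(23, 23)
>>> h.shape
(23, 11)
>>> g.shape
(11, 3, 3)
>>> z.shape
(31, 31)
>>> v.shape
(31, 7, 31, 31)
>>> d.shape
(23, 11)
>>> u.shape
(31, 31, 7)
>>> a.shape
(31, 31, 23)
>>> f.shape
(31, 31)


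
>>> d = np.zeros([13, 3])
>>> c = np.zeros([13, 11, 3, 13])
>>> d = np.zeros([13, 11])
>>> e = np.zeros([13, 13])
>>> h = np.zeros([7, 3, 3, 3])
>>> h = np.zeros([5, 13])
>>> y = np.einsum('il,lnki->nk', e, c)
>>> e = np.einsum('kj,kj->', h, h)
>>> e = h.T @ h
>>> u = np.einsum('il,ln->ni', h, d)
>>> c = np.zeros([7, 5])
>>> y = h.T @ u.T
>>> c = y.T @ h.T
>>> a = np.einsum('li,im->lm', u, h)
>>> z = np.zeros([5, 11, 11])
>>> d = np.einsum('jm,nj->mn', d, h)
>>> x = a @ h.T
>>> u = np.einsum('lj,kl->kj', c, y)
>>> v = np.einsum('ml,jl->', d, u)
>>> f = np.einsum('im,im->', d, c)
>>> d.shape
(11, 5)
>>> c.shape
(11, 5)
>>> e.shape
(13, 13)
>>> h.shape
(5, 13)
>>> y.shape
(13, 11)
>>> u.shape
(13, 5)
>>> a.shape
(11, 13)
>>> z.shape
(5, 11, 11)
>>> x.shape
(11, 5)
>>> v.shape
()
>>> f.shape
()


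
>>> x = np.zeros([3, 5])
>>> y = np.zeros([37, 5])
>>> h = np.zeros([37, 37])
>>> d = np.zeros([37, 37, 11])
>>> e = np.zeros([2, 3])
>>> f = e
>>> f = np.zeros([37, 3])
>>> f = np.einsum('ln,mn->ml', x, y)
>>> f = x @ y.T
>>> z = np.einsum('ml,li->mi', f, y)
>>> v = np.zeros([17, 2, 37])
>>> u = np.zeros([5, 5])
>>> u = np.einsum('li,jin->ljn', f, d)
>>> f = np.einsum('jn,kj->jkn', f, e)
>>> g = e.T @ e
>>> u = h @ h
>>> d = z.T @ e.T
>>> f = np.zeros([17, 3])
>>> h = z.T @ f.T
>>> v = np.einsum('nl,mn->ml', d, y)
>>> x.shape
(3, 5)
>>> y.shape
(37, 5)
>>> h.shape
(5, 17)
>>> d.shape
(5, 2)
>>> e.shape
(2, 3)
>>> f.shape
(17, 3)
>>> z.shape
(3, 5)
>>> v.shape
(37, 2)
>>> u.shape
(37, 37)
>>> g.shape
(3, 3)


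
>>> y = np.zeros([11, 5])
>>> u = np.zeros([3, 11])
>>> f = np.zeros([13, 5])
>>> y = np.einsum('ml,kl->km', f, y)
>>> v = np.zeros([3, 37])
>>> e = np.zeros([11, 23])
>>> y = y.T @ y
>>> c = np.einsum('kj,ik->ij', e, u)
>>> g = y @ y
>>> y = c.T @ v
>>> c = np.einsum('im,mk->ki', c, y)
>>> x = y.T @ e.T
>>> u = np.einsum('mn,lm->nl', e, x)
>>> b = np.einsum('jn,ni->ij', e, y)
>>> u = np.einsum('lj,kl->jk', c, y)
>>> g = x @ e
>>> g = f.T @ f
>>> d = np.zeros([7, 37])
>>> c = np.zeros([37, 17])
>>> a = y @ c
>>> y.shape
(23, 37)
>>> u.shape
(3, 23)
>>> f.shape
(13, 5)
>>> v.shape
(3, 37)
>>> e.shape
(11, 23)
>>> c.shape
(37, 17)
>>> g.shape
(5, 5)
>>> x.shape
(37, 11)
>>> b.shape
(37, 11)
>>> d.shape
(7, 37)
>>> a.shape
(23, 17)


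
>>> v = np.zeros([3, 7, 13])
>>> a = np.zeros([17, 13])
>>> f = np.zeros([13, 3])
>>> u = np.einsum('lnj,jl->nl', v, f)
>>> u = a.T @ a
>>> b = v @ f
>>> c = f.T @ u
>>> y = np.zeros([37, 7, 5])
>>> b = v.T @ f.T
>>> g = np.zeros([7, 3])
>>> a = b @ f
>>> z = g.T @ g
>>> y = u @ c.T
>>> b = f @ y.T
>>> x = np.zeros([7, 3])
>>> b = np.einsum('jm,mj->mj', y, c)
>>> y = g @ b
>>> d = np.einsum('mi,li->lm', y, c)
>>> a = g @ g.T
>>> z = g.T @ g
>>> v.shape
(3, 7, 13)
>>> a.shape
(7, 7)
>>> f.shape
(13, 3)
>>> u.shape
(13, 13)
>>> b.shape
(3, 13)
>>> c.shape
(3, 13)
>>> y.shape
(7, 13)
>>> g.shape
(7, 3)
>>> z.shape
(3, 3)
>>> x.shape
(7, 3)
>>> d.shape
(3, 7)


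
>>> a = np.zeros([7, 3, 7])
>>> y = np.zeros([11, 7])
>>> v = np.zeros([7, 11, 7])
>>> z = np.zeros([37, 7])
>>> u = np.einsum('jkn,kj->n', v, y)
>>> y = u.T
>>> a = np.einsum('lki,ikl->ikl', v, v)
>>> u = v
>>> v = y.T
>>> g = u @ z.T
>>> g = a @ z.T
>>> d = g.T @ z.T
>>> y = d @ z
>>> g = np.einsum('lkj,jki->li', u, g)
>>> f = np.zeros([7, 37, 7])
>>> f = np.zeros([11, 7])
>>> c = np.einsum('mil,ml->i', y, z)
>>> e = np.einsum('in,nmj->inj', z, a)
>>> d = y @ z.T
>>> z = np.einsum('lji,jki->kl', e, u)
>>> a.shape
(7, 11, 7)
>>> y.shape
(37, 11, 7)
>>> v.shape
(7,)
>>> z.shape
(11, 37)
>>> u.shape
(7, 11, 7)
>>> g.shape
(7, 37)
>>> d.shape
(37, 11, 37)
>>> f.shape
(11, 7)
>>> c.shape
(11,)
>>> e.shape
(37, 7, 7)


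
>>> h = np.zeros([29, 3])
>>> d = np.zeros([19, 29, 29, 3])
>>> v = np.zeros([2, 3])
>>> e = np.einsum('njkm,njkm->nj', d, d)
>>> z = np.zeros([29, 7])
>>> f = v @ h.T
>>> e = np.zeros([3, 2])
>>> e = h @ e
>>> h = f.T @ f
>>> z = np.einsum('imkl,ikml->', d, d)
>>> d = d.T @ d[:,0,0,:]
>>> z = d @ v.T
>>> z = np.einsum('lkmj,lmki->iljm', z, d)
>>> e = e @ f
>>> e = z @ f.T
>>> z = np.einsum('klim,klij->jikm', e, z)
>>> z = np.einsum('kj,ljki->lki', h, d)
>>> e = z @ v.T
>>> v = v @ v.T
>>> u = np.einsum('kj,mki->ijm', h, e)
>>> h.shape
(29, 29)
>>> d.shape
(3, 29, 29, 3)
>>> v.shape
(2, 2)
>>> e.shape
(3, 29, 2)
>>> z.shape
(3, 29, 3)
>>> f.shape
(2, 29)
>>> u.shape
(2, 29, 3)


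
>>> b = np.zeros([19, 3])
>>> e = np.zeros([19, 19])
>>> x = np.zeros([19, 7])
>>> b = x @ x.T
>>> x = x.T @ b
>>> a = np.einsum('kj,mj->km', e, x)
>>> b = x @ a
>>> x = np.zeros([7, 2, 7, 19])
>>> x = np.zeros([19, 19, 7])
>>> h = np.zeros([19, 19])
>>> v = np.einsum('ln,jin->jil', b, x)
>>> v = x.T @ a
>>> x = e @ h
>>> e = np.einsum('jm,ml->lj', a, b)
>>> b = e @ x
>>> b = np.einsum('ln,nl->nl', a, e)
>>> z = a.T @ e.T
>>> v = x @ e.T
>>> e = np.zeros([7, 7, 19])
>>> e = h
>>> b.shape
(7, 19)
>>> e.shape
(19, 19)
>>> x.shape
(19, 19)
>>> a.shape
(19, 7)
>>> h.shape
(19, 19)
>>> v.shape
(19, 7)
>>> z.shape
(7, 7)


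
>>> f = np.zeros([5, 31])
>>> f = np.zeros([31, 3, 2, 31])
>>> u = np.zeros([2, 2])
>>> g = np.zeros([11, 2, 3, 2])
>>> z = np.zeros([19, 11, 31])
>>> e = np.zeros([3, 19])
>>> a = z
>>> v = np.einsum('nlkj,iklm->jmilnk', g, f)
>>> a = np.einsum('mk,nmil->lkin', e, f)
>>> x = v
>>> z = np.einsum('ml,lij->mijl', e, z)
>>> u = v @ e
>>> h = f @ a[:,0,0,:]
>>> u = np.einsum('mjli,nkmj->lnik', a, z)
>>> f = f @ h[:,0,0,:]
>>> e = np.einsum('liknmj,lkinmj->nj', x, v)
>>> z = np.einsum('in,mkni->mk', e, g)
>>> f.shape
(31, 3, 2, 31)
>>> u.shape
(2, 3, 31, 11)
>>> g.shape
(11, 2, 3, 2)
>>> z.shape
(11, 2)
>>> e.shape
(2, 3)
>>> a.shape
(31, 19, 2, 31)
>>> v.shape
(2, 31, 31, 2, 11, 3)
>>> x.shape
(2, 31, 31, 2, 11, 3)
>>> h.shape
(31, 3, 2, 31)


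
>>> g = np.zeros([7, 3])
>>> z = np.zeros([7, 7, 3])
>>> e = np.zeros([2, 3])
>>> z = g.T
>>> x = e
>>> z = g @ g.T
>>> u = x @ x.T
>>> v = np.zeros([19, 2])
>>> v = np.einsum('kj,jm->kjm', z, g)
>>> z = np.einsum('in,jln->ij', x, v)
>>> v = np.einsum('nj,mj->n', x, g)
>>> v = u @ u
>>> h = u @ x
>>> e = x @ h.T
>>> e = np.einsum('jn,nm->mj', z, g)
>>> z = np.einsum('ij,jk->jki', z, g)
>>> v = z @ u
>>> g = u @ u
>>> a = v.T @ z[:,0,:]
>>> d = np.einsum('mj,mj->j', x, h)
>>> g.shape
(2, 2)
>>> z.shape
(7, 3, 2)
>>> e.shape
(3, 2)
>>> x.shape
(2, 3)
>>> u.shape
(2, 2)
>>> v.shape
(7, 3, 2)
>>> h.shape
(2, 3)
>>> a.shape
(2, 3, 2)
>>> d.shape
(3,)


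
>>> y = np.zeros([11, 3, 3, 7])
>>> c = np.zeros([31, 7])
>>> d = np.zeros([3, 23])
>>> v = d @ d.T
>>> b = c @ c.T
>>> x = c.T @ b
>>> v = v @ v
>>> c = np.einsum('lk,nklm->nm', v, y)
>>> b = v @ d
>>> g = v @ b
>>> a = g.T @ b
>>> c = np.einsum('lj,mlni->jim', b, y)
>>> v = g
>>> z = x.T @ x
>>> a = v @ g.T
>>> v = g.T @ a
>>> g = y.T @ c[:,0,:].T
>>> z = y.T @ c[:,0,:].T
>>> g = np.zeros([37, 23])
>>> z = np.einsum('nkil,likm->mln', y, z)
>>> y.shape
(11, 3, 3, 7)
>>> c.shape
(23, 7, 11)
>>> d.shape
(3, 23)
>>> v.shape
(23, 3)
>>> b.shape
(3, 23)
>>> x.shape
(7, 31)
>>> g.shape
(37, 23)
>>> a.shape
(3, 3)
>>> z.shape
(23, 7, 11)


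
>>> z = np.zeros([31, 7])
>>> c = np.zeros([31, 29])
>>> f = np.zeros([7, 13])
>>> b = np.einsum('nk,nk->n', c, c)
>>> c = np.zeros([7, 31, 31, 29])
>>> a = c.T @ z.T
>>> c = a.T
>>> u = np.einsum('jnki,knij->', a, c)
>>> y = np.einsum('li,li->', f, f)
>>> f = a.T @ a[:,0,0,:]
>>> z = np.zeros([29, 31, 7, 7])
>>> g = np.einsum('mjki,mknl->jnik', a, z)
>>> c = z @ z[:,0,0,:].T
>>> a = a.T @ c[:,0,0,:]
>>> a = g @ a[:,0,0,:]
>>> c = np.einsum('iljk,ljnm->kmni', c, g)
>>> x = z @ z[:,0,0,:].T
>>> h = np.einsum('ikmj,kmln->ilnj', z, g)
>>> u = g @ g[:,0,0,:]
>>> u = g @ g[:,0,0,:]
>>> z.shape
(29, 31, 7, 7)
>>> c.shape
(29, 31, 31, 29)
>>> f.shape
(31, 31, 31, 31)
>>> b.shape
(31,)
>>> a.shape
(31, 7, 31, 29)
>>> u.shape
(31, 7, 31, 31)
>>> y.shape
()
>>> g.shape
(31, 7, 31, 31)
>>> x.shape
(29, 31, 7, 29)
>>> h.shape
(29, 31, 31, 7)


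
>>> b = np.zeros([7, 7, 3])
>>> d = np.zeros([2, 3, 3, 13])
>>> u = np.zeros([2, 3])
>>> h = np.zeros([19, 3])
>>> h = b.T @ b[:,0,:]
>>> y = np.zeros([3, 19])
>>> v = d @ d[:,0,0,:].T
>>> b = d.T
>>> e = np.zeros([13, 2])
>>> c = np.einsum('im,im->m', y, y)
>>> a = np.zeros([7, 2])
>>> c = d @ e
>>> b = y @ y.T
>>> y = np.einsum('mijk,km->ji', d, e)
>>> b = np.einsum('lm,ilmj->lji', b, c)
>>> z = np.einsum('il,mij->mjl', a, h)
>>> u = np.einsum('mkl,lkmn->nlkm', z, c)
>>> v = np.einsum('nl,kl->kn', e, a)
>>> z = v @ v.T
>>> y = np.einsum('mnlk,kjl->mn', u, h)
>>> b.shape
(3, 2, 2)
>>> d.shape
(2, 3, 3, 13)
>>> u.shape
(2, 2, 3, 3)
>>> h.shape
(3, 7, 3)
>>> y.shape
(2, 2)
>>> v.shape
(7, 13)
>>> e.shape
(13, 2)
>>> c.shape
(2, 3, 3, 2)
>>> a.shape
(7, 2)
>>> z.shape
(7, 7)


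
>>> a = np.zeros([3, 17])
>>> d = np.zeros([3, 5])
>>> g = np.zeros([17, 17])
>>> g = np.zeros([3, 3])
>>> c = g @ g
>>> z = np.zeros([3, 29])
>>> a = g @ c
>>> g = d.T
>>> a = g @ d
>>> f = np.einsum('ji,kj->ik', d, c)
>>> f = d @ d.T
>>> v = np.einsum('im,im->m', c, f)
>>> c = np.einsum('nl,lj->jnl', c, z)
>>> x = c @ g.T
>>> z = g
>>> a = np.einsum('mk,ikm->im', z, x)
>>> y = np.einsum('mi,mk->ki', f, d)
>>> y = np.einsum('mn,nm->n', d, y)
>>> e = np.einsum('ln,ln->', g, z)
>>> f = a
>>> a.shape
(29, 5)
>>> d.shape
(3, 5)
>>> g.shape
(5, 3)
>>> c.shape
(29, 3, 3)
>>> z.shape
(5, 3)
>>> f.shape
(29, 5)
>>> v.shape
(3,)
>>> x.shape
(29, 3, 5)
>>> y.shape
(5,)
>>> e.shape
()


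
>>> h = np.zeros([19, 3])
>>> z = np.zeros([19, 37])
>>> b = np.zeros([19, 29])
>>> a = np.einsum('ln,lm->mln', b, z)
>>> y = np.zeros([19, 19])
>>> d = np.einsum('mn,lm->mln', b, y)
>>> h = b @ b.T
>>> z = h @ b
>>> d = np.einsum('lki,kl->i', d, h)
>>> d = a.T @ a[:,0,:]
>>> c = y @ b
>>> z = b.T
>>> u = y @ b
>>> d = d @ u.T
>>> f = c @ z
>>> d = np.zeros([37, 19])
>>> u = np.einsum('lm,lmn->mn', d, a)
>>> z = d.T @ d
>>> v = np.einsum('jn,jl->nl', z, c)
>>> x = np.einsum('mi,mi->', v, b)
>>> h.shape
(19, 19)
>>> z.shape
(19, 19)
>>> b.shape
(19, 29)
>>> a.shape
(37, 19, 29)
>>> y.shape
(19, 19)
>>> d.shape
(37, 19)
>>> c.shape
(19, 29)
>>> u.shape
(19, 29)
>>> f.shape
(19, 19)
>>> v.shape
(19, 29)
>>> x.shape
()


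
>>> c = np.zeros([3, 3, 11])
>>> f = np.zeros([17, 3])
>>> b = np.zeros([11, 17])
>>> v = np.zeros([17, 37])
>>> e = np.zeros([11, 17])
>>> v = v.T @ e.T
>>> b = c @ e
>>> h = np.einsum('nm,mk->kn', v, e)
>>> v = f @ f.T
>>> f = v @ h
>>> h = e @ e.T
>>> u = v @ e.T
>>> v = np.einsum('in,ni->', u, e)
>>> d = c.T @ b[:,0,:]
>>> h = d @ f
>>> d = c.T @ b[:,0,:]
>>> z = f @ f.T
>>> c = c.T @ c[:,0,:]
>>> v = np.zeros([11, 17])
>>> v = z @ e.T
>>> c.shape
(11, 3, 11)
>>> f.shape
(17, 37)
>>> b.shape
(3, 3, 17)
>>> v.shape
(17, 11)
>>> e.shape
(11, 17)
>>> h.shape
(11, 3, 37)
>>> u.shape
(17, 11)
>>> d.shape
(11, 3, 17)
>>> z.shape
(17, 17)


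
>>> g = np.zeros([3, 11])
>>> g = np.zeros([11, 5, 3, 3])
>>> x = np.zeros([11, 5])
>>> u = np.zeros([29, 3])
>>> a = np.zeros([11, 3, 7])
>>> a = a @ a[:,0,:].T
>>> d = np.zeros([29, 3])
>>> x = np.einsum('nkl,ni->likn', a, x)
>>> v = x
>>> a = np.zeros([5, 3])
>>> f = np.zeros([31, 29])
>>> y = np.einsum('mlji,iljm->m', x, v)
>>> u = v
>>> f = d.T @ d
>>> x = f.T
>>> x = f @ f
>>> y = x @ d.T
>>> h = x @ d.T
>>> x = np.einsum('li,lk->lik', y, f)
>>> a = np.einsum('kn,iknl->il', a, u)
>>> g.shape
(11, 5, 3, 3)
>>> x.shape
(3, 29, 3)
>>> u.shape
(11, 5, 3, 11)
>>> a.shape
(11, 11)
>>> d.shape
(29, 3)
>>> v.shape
(11, 5, 3, 11)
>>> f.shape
(3, 3)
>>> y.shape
(3, 29)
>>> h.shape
(3, 29)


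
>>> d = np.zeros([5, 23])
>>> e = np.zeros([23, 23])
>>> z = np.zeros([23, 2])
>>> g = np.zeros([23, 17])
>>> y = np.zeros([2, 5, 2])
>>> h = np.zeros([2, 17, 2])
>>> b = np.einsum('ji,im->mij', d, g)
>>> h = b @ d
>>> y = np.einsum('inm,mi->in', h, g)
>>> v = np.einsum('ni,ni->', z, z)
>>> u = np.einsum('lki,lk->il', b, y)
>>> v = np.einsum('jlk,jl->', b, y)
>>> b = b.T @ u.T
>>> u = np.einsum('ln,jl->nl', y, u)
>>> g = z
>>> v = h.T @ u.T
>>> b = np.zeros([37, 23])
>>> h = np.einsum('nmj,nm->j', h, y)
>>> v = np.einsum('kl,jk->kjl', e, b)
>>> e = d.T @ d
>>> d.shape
(5, 23)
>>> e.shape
(23, 23)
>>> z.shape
(23, 2)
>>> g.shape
(23, 2)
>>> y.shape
(17, 23)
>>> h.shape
(23,)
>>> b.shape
(37, 23)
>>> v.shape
(23, 37, 23)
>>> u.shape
(23, 17)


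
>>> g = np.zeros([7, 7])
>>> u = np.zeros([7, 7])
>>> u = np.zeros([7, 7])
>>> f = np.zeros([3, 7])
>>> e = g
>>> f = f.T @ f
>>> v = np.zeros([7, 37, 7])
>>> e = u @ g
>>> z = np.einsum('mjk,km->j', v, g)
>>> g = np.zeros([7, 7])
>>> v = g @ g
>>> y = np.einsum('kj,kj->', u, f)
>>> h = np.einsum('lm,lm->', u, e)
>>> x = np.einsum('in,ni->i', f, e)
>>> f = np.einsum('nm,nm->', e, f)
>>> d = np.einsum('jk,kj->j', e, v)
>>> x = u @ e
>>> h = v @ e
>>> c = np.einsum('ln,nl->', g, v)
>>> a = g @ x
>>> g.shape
(7, 7)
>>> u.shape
(7, 7)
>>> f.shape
()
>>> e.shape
(7, 7)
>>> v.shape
(7, 7)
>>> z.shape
(37,)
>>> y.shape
()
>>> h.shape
(7, 7)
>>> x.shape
(7, 7)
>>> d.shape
(7,)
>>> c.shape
()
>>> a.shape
(7, 7)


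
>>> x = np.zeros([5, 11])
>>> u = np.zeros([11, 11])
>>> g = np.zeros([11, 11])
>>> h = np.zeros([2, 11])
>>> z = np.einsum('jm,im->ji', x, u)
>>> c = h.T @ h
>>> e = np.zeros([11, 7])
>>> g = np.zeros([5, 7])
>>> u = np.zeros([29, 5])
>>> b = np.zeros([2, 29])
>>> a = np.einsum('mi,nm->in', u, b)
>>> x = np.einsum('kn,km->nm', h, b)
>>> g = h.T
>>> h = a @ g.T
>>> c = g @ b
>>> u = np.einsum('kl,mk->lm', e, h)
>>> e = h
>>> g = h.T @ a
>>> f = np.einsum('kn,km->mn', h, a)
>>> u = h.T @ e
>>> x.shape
(11, 29)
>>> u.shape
(11, 11)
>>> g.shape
(11, 2)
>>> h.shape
(5, 11)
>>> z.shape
(5, 11)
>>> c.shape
(11, 29)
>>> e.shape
(5, 11)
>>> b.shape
(2, 29)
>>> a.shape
(5, 2)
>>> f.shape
(2, 11)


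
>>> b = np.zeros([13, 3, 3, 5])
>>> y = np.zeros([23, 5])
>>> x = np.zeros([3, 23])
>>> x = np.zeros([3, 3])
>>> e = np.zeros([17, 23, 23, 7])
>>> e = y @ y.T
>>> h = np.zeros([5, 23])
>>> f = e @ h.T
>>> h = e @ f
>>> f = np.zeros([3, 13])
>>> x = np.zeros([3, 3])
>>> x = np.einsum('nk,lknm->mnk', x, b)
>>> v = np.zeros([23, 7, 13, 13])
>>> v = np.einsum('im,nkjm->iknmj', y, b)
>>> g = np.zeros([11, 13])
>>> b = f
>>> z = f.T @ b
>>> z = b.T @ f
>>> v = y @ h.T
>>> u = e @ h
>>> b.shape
(3, 13)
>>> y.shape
(23, 5)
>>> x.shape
(5, 3, 3)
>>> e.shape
(23, 23)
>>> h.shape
(23, 5)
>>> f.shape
(3, 13)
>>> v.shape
(23, 23)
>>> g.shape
(11, 13)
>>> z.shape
(13, 13)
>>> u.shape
(23, 5)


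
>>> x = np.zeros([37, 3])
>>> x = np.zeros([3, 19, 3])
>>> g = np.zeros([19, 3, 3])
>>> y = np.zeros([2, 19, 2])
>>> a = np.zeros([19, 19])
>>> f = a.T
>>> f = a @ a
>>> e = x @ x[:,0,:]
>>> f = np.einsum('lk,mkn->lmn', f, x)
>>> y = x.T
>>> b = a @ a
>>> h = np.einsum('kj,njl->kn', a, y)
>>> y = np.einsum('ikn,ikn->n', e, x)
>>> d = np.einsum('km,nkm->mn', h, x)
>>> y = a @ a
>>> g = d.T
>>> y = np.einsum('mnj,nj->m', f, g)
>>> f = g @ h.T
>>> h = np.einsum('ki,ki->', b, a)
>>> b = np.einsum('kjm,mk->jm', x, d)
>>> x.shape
(3, 19, 3)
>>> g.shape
(3, 3)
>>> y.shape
(19,)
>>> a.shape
(19, 19)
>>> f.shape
(3, 19)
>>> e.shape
(3, 19, 3)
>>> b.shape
(19, 3)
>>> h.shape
()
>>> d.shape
(3, 3)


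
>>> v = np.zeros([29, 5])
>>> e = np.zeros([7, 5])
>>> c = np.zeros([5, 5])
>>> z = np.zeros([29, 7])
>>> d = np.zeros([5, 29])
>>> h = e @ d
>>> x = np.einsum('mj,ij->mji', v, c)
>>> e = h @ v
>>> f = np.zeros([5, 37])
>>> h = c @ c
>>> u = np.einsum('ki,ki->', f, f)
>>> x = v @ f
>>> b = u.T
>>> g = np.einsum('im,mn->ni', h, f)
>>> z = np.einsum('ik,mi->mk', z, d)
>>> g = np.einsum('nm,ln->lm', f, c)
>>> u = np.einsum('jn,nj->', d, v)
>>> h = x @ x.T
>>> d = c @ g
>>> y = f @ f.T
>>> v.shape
(29, 5)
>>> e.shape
(7, 5)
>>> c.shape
(5, 5)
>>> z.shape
(5, 7)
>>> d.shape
(5, 37)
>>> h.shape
(29, 29)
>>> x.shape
(29, 37)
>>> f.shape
(5, 37)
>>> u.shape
()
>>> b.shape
()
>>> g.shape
(5, 37)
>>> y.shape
(5, 5)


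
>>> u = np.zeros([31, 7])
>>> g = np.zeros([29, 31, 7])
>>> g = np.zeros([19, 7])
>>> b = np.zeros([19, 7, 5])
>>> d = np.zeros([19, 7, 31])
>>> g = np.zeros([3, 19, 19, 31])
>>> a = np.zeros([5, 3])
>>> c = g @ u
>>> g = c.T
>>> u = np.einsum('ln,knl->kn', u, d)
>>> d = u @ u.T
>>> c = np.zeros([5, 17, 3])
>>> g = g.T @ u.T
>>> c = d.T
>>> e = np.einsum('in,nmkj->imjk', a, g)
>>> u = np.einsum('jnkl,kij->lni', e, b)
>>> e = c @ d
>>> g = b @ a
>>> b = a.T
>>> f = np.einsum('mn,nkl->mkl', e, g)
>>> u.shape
(19, 19, 7)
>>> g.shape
(19, 7, 3)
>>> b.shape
(3, 5)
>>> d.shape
(19, 19)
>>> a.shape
(5, 3)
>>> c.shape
(19, 19)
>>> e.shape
(19, 19)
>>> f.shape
(19, 7, 3)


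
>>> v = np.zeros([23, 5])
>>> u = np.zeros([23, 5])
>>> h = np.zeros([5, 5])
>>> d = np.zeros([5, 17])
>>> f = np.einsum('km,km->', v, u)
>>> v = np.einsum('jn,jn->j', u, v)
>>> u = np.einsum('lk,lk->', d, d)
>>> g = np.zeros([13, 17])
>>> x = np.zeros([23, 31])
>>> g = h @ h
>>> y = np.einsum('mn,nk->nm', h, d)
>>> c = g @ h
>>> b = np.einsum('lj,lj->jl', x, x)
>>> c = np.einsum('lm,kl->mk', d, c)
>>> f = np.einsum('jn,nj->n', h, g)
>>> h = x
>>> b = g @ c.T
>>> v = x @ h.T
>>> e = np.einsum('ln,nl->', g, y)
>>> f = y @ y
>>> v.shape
(23, 23)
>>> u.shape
()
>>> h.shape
(23, 31)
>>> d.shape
(5, 17)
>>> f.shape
(5, 5)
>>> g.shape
(5, 5)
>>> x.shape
(23, 31)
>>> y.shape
(5, 5)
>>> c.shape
(17, 5)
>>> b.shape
(5, 17)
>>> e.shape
()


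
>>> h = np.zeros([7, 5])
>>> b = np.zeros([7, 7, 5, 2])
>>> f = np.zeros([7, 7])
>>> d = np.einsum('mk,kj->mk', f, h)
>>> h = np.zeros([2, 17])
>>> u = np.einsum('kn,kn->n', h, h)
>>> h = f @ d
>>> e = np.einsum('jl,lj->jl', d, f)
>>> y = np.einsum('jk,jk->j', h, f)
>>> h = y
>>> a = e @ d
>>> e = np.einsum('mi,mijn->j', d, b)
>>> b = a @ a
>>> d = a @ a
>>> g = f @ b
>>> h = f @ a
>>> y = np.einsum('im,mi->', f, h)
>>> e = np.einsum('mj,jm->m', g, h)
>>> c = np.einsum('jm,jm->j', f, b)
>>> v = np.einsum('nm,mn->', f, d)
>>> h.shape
(7, 7)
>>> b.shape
(7, 7)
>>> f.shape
(7, 7)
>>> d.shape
(7, 7)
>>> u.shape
(17,)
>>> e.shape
(7,)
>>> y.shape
()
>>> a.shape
(7, 7)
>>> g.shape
(7, 7)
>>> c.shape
(7,)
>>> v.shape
()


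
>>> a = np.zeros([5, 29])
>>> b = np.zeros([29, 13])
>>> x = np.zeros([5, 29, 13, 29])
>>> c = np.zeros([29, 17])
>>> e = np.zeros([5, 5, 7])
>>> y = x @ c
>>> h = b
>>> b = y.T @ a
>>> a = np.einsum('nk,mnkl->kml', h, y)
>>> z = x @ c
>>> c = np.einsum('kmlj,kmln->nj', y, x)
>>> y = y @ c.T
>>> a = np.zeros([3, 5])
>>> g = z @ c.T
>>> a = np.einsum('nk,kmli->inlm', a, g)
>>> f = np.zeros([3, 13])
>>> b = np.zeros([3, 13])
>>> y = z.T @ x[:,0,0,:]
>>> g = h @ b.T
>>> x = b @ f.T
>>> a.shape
(29, 3, 13, 29)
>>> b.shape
(3, 13)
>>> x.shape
(3, 3)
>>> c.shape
(29, 17)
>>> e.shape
(5, 5, 7)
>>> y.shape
(17, 13, 29, 29)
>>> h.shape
(29, 13)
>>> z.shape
(5, 29, 13, 17)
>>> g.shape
(29, 3)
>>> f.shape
(3, 13)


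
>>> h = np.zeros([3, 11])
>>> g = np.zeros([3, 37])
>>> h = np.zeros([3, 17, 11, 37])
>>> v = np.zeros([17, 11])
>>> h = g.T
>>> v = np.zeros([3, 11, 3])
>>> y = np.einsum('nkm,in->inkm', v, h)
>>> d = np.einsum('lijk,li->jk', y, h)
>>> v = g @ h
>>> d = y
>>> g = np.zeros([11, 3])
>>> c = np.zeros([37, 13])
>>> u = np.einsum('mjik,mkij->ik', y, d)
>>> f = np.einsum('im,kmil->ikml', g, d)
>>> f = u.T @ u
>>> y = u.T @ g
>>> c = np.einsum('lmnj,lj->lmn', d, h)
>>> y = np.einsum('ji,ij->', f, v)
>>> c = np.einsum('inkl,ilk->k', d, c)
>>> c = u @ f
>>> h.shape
(37, 3)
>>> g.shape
(11, 3)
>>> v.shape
(3, 3)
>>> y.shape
()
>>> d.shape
(37, 3, 11, 3)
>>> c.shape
(11, 3)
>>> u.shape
(11, 3)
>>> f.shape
(3, 3)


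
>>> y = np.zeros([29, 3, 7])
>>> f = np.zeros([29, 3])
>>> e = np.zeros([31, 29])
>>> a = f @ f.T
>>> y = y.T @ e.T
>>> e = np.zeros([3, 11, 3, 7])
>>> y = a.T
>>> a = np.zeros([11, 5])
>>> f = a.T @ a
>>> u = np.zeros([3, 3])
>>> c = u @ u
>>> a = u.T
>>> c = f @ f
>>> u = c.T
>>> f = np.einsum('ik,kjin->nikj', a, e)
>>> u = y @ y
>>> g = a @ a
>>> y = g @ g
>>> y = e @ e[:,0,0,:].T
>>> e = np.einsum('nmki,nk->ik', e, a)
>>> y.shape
(3, 11, 3, 3)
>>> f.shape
(7, 3, 3, 11)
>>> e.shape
(7, 3)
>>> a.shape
(3, 3)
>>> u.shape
(29, 29)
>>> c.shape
(5, 5)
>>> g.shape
(3, 3)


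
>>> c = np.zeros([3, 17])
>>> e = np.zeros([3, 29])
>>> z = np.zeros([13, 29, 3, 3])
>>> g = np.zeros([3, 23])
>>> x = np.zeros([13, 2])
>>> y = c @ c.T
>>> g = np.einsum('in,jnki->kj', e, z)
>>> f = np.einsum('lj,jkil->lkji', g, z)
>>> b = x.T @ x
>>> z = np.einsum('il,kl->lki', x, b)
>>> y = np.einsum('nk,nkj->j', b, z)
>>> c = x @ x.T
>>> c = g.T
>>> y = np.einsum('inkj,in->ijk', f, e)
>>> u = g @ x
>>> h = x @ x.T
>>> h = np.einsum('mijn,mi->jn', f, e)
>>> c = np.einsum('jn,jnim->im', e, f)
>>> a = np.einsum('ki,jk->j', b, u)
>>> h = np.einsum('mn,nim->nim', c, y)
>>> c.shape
(13, 3)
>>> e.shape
(3, 29)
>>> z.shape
(2, 2, 13)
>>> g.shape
(3, 13)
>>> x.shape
(13, 2)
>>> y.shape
(3, 3, 13)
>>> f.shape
(3, 29, 13, 3)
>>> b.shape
(2, 2)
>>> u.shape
(3, 2)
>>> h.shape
(3, 3, 13)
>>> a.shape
(3,)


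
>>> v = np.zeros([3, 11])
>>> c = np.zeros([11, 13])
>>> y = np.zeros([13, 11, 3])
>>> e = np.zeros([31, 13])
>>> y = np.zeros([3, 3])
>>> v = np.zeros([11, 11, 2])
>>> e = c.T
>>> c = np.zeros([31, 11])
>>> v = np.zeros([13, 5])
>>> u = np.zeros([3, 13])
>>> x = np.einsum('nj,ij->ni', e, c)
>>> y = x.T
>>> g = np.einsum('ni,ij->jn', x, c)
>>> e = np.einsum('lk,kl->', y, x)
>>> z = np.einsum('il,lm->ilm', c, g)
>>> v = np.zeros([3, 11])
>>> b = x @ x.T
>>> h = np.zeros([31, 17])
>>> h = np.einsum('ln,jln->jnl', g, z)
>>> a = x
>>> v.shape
(3, 11)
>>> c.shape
(31, 11)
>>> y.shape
(31, 13)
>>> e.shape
()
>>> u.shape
(3, 13)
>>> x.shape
(13, 31)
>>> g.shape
(11, 13)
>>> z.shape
(31, 11, 13)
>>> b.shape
(13, 13)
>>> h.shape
(31, 13, 11)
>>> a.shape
(13, 31)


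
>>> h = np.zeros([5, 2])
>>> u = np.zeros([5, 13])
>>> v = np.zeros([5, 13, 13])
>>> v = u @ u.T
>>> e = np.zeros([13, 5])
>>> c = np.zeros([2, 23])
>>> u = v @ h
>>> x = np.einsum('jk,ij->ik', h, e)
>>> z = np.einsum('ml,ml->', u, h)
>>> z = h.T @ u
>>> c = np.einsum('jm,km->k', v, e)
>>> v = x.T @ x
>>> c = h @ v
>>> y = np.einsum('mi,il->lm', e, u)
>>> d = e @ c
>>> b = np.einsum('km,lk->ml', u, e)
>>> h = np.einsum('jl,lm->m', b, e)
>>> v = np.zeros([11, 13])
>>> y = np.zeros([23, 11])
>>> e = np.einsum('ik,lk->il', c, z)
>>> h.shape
(5,)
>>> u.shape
(5, 2)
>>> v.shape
(11, 13)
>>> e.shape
(5, 2)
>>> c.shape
(5, 2)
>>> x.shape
(13, 2)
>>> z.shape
(2, 2)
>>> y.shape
(23, 11)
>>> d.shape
(13, 2)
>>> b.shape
(2, 13)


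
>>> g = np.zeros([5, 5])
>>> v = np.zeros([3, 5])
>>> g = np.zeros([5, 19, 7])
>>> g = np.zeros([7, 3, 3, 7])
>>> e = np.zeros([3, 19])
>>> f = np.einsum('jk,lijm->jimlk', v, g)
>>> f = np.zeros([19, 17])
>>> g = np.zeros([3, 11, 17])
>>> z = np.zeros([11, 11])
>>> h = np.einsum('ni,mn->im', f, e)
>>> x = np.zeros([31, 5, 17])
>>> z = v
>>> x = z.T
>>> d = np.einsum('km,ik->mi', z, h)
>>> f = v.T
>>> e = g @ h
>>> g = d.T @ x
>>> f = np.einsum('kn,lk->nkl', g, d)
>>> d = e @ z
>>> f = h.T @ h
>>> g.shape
(17, 3)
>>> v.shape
(3, 5)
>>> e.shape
(3, 11, 3)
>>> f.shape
(3, 3)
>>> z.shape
(3, 5)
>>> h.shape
(17, 3)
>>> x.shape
(5, 3)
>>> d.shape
(3, 11, 5)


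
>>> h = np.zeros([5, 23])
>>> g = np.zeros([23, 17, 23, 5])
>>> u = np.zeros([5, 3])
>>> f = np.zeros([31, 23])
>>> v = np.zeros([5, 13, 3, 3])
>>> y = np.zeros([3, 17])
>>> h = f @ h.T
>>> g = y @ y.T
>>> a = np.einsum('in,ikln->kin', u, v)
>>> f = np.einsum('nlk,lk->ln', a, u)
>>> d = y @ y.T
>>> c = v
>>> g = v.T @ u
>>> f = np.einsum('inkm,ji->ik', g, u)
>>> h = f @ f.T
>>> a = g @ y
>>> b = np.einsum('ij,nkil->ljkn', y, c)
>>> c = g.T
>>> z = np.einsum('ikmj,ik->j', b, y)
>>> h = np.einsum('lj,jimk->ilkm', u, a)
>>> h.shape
(3, 5, 17, 13)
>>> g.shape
(3, 3, 13, 3)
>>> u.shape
(5, 3)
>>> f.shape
(3, 13)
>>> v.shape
(5, 13, 3, 3)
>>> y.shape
(3, 17)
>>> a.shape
(3, 3, 13, 17)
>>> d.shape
(3, 3)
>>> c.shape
(3, 13, 3, 3)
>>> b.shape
(3, 17, 13, 5)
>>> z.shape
(5,)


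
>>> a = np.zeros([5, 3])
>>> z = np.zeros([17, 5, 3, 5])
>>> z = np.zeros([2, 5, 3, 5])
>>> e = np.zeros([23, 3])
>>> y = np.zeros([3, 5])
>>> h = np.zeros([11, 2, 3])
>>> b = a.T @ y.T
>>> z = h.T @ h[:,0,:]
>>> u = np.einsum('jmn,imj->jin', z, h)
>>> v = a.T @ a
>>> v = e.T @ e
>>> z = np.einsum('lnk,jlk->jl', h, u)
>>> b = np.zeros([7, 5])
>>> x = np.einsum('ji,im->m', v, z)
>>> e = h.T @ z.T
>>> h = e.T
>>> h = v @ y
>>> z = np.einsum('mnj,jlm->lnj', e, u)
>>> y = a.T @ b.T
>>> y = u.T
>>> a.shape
(5, 3)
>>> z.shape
(11, 2, 3)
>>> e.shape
(3, 2, 3)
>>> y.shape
(3, 11, 3)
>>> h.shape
(3, 5)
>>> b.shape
(7, 5)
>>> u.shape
(3, 11, 3)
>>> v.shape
(3, 3)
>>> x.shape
(11,)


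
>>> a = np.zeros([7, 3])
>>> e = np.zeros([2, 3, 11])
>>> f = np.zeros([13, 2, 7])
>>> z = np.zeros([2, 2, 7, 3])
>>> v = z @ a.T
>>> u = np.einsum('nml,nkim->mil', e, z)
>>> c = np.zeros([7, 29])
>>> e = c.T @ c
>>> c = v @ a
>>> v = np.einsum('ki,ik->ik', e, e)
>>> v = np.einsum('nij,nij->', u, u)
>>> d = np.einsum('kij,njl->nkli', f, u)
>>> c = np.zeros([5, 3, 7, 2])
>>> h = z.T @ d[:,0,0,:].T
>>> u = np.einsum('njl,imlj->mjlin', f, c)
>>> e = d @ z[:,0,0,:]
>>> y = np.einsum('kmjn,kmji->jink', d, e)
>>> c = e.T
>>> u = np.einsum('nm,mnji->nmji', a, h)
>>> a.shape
(7, 3)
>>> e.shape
(3, 13, 11, 3)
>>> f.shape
(13, 2, 7)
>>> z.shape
(2, 2, 7, 3)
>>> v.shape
()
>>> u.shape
(7, 3, 2, 3)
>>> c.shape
(3, 11, 13, 3)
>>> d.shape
(3, 13, 11, 2)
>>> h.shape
(3, 7, 2, 3)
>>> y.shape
(11, 3, 2, 3)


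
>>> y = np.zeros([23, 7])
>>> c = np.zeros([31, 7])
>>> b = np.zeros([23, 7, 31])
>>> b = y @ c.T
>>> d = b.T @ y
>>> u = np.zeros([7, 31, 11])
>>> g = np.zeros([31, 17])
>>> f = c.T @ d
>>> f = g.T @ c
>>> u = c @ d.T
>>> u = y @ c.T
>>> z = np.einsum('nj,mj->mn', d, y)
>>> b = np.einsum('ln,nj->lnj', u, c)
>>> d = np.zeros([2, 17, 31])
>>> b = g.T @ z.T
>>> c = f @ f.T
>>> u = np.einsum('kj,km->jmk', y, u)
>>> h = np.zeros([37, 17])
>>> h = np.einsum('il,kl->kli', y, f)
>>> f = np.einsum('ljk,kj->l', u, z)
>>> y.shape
(23, 7)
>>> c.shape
(17, 17)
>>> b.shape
(17, 23)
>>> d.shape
(2, 17, 31)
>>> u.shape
(7, 31, 23)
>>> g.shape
(31, 17)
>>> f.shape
(7,)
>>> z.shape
(23, 31)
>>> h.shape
(17, 7, 23)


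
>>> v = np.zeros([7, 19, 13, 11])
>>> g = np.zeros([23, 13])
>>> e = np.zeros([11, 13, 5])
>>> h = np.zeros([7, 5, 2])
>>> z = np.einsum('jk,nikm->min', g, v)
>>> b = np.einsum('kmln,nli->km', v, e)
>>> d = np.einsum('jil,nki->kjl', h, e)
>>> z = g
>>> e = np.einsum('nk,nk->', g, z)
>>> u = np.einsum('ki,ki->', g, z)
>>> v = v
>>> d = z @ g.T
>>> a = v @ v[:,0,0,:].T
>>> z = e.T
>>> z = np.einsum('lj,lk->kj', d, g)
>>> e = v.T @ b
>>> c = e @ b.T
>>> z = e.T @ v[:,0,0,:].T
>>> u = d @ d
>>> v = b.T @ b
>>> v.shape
(19, 19)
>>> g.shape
(23, 13)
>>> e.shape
(11, 13, 19, 19)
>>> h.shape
(7, 5, 2)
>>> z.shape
(19, 19, 13, 7)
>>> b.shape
(7, 19)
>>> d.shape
(23, 23)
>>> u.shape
(23, 23)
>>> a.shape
(7, 19, 13, 7)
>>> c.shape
(11, 13, 19, 7)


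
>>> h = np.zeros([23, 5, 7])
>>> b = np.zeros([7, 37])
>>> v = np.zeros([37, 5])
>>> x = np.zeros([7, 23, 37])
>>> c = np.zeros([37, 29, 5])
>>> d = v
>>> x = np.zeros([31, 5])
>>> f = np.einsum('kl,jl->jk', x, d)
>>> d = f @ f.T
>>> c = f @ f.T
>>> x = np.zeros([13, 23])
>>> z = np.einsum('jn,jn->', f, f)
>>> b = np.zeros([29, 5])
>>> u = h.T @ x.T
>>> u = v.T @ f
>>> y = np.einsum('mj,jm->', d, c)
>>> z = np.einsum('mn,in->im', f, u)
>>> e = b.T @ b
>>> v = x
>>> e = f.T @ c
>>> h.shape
(23, 5, 7)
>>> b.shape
(29, 5)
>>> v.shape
(13, 23)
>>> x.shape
(13, 23)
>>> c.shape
(37, 37)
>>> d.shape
(37, 37)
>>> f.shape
(37, 31)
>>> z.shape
(5, 37)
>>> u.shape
(5, 31)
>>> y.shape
()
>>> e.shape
(31, 37)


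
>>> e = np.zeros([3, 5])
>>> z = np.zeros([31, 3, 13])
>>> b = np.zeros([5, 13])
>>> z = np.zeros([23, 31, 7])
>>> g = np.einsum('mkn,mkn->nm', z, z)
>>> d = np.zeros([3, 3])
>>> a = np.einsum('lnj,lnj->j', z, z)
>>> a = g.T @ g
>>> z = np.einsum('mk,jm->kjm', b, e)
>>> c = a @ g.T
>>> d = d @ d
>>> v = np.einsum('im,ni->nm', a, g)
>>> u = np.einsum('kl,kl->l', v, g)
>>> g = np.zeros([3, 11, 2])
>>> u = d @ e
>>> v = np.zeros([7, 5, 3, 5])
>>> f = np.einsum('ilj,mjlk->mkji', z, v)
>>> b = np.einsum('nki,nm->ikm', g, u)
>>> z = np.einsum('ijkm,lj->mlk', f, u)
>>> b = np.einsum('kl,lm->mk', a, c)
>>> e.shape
(3, 5)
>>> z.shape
(13, 3, 5)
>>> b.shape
(7, 23)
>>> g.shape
(3, 11, 2)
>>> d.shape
(3, 3)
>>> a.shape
(23, 23)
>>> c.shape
(23, 7)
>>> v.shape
(7, 5, 3, 5)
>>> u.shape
(3, 5)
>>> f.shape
(7, 5, 5, 13)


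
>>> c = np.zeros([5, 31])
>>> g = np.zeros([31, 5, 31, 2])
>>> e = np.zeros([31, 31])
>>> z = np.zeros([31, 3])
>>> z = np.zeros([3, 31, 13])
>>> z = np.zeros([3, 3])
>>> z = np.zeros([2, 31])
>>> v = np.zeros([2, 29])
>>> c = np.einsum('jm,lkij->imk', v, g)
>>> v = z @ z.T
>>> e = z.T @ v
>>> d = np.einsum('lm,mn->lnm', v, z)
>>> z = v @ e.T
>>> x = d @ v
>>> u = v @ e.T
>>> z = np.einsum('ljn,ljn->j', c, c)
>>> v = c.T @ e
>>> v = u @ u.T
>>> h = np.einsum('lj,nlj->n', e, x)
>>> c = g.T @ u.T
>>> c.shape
(2, 31, 5, 2)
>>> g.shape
(31, 5, 31, 2)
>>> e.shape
(31, 2)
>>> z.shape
(29,)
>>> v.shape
(2, 2)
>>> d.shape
(2, 31, 2)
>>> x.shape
(2, 31, 2)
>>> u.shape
(2, 31)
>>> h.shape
(2,)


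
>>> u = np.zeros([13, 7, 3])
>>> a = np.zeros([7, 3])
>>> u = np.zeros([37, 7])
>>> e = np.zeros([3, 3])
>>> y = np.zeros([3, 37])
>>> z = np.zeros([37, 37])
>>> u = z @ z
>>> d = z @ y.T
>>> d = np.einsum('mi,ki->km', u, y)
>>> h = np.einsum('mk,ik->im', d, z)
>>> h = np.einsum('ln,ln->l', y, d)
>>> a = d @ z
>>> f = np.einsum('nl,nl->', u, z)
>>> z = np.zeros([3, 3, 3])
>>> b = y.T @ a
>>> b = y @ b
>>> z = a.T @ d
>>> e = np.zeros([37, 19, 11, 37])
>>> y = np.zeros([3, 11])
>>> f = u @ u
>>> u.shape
(37, 37)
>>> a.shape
(3, 37)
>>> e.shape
(37, 19, 11, 37)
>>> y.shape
(3, 11)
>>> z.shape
(37, 37)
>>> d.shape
(3, 37)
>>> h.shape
(3,)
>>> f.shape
(37, 37)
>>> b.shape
(3, 37)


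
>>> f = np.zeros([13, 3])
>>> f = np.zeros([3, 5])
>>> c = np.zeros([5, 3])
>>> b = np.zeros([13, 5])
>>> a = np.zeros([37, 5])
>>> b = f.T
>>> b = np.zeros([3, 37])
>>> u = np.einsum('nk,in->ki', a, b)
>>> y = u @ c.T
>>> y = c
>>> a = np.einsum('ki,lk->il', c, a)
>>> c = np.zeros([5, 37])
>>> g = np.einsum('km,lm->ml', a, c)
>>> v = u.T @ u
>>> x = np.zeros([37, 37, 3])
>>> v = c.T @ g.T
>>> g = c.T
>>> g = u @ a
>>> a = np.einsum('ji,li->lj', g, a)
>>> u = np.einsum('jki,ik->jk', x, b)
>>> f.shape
(3, 5)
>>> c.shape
(5, 37)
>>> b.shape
(3, 37)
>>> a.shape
(3, 5)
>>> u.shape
(37, 37)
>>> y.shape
(5, 3)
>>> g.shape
(5, 37)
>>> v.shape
(37, 37)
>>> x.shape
(37, 37, 3)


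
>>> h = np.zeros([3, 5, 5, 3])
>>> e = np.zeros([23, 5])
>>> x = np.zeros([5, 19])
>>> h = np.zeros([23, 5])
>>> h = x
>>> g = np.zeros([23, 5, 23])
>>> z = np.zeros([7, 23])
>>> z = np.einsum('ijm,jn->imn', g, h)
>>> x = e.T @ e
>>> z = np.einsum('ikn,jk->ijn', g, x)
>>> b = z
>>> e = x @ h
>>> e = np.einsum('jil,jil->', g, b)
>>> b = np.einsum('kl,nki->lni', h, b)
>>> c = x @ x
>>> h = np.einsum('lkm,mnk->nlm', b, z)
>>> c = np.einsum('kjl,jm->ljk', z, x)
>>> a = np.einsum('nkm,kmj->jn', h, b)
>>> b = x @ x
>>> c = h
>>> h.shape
(5, 19, 23)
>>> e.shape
()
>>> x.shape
(5, 5)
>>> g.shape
(23, 5, 23)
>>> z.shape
(23, 5, 23)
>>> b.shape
(5, 5)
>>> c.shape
(5, 19, 23)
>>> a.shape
(23, 5)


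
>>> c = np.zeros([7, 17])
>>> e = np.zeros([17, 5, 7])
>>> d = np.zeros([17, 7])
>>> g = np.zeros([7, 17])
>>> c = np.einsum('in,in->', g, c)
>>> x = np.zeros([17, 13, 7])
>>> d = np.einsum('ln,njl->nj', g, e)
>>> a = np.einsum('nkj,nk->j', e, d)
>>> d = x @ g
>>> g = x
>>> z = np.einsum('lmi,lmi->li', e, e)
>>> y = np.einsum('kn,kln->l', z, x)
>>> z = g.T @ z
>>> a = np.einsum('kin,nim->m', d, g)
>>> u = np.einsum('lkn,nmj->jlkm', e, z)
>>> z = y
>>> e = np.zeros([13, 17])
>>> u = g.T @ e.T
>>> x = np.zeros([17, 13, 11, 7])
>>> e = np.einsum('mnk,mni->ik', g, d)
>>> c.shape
()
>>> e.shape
(17, 7)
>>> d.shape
(17, 13, 17)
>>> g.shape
(17, 13, 7)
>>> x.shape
(17, 13, 11, 7)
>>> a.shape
(7,)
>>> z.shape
(13,)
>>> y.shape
(13,)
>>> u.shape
(7, 13, 13)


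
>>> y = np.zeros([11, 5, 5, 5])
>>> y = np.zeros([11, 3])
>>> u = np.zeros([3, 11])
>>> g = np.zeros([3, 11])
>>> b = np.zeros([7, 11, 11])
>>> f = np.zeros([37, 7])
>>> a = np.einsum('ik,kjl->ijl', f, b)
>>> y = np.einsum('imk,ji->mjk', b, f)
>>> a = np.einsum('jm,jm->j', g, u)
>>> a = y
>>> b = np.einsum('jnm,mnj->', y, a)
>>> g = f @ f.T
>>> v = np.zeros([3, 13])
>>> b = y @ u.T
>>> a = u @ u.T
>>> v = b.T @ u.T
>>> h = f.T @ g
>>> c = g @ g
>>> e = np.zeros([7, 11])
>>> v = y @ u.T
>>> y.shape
(11, 37, 11)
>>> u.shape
(3, 11)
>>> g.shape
(37, 37)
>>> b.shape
(11, 37, 3)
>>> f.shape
(37, 7)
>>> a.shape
(3, 3)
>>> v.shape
(11, 37, 3)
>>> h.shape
(7, 37)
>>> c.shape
(37, 37)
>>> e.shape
(7, 11)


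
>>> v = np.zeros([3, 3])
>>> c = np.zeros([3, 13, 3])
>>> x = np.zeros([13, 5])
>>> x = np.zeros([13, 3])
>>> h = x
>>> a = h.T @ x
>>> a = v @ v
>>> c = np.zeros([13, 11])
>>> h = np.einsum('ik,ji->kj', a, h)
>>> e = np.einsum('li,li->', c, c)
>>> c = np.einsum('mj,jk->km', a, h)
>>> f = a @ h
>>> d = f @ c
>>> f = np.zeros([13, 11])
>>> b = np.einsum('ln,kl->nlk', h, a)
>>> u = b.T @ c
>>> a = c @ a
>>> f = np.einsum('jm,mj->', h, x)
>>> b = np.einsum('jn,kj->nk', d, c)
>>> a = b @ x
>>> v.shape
(3, 3)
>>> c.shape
(13, 3)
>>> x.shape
(13, 3)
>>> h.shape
(3, 13)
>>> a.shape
(3, 3)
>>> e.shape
()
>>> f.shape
()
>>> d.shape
(3, 3)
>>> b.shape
(3, 13)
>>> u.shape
(3, 3, 3)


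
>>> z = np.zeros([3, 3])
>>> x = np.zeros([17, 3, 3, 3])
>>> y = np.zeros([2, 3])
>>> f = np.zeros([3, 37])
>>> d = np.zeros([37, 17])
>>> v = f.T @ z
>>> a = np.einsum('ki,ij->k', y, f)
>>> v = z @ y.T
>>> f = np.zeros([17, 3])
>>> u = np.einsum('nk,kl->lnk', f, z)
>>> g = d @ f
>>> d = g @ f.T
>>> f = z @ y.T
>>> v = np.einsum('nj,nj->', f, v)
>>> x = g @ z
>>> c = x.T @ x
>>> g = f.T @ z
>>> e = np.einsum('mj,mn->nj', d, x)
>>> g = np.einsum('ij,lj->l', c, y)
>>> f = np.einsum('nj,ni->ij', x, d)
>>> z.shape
(3, 3)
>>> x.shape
(37, 3)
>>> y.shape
(2, 3)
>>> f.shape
(17, 3)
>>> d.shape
(37, 17)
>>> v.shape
()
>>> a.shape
(2,)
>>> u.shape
(3, 17, 3)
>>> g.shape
(2,)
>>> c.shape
(3, 3)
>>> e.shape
(3, 17)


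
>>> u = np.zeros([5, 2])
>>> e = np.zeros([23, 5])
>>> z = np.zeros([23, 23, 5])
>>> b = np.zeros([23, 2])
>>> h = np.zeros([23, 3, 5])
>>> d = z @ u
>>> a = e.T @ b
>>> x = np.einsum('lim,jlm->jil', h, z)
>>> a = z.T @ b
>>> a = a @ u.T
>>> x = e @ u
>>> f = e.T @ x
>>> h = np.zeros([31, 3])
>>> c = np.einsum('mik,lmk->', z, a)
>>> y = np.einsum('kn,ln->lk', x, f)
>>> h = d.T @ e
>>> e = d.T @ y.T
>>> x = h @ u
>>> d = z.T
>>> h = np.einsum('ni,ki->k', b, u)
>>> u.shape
(5, 2)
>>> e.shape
(2, 23, 5)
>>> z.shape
(23, 23, 5)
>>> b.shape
(23, 2)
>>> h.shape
(5,)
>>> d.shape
(5, 23, 23)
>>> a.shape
(5, 23, 5)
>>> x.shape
(2, 23, 2)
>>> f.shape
(5, 2)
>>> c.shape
()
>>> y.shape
(5, 23)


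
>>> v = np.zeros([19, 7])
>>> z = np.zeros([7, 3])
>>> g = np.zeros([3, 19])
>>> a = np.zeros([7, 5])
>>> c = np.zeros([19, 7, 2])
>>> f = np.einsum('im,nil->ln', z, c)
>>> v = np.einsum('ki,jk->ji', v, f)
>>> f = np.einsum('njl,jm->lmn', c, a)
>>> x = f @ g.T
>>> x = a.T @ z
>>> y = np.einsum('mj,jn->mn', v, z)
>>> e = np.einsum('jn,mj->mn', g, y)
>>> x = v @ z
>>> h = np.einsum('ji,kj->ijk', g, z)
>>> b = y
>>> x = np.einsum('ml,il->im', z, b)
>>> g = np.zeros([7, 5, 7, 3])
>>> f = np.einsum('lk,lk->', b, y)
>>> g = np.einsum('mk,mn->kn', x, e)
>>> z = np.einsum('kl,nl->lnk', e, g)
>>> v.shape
(2, 7)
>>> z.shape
(19, 7, 2)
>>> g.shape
(7, 19)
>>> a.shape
(7, 5)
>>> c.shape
(19, 7, 2)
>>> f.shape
()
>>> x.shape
(2, 7)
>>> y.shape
(2, 3)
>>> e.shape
(2, 19)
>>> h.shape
(19, 3, 7)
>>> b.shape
(2, 3)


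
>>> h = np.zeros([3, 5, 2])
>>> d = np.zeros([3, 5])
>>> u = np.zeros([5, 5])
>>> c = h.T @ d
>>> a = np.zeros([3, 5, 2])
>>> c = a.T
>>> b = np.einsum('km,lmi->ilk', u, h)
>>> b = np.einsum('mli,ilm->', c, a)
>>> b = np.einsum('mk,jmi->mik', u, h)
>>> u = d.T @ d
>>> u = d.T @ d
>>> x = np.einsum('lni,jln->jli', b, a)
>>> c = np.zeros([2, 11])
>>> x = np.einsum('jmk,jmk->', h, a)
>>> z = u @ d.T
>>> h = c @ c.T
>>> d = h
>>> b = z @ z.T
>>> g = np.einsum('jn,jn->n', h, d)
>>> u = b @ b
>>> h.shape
(2, 2)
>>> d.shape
(2, 2)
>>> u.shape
(5, 5)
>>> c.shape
(2, 11)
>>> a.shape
(3, 5, 2)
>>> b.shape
(5, 5)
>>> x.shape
()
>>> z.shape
(5, 3)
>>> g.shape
(2,)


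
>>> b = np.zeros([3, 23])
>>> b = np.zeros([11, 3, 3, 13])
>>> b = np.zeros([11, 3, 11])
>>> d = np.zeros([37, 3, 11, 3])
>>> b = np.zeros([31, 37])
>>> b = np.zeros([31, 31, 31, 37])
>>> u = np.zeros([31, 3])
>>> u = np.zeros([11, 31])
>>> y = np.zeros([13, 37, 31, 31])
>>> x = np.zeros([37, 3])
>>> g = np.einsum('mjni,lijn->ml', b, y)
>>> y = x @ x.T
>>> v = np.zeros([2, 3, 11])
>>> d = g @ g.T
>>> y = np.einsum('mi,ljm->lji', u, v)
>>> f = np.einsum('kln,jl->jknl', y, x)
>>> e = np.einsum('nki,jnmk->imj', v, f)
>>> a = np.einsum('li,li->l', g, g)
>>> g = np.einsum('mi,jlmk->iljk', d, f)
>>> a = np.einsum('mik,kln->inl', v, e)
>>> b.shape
(31, 31, 31, 37)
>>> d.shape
(31, 31)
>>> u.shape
(11, 31)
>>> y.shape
(2, 3, 31)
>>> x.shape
(37, 3)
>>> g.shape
(31, 2, 37, 3)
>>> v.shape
(2, 3, 11)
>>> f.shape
(37, 2, 31, 3)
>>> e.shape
(11, 31, 37)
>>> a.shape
(3, 37, 31)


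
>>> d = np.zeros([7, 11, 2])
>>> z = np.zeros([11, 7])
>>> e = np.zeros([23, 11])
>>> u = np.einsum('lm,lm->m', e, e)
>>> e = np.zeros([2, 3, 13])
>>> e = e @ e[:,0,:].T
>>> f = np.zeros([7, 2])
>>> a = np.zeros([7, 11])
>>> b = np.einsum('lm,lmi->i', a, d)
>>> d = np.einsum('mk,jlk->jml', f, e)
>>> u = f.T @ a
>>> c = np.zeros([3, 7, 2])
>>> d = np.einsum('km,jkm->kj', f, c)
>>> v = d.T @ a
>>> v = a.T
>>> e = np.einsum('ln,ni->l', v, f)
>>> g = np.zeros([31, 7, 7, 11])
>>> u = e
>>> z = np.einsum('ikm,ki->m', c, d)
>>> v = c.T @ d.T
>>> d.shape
(7, 3)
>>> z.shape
(2,)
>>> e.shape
(11,)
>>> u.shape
(11,)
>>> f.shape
(7, 2)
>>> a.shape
(7, 11)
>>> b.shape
(2,)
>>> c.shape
(3, 7, 2)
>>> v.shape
(2, 7, 7)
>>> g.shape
(31, 7, 7, 11)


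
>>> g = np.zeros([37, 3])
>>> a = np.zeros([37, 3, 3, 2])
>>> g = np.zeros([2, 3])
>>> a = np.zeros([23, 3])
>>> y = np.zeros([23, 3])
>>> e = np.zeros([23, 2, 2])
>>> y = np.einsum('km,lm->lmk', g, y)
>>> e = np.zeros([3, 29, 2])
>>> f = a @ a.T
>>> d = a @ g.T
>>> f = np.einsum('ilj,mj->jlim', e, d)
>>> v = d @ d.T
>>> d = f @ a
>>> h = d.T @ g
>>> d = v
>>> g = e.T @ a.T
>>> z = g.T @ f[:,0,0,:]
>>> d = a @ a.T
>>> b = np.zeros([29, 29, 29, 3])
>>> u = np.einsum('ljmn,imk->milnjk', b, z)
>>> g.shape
(2, 29, 23)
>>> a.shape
(23, 3)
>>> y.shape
(23, 3, 2)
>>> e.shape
(3, 29, 2)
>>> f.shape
(2, 29, 3, 23)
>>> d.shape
(23, 23)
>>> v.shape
(23, 23)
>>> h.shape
(3, 3, 29, 3)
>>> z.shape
(23, 29, 23)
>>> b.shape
(29, 29, 29, 3)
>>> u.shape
(29, 23, 29, 3, 29, 23)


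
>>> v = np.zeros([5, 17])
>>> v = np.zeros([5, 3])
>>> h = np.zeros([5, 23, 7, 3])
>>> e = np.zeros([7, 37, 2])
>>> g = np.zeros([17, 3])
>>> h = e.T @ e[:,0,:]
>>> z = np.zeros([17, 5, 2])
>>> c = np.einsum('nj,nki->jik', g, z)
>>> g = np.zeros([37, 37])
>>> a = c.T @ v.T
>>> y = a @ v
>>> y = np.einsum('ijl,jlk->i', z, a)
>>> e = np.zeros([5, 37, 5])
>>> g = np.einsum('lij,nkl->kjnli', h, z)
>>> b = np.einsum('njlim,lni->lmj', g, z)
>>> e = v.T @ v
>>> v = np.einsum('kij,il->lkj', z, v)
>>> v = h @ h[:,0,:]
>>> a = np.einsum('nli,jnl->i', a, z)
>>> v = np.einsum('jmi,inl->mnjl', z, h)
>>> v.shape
(5, 37, 17, 2)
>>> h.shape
(2, 37, 2)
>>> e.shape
(3, 3)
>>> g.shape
(5, 2, 17, 2, 37)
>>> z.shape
(17, 5, 2)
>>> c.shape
(3, 2, 5)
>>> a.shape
(5,)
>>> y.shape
(17,)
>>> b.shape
(17, 37, 2)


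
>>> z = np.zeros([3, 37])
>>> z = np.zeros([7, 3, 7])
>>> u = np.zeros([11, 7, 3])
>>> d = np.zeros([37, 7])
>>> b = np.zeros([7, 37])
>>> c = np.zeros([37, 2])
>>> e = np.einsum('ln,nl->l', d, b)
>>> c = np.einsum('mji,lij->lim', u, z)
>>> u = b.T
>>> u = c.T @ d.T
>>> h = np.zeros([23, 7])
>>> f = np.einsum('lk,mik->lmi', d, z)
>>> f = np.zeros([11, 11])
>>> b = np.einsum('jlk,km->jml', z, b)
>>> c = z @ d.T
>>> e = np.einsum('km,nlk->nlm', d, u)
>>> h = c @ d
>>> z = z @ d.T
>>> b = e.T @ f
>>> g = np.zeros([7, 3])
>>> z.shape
(7, 3, 37)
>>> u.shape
(11, 3, 37)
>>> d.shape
(37, 7)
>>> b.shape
(7, 3, 11)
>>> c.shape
(7, 3, 37)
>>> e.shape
(11, 3, 7)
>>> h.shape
(7, 3, 7)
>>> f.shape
(11, 11)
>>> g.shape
(7, 3)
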